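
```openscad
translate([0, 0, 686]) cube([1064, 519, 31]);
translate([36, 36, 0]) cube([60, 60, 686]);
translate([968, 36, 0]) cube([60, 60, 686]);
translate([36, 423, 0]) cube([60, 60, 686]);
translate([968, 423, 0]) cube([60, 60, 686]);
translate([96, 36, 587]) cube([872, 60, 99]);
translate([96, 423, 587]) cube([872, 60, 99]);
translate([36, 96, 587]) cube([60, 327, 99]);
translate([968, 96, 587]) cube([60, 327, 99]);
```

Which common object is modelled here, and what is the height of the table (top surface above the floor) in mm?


A table. The table height is 717 mm.

A 1064×519×31 slab sits at z = 686 on four 60 mm square posts — a table. The top surface is at 686 + 31 = 717 mm.


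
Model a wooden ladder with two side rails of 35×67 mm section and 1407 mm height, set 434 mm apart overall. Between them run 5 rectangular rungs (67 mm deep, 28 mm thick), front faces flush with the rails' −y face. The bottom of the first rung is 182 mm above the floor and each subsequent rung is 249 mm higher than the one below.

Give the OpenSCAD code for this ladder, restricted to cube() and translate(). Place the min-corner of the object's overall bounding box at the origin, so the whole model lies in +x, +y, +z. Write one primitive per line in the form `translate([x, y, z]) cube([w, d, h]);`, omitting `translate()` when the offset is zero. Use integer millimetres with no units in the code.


cube([35, 67, 1407]);
translate([399, 0, 0]) cube([35, 67, 1407]);
translate([35, 0, 182]) cube([364, 67, 28]);
translate([35, 0, 431]) cube([364, 67, 28]);
translate([35, 0, 680]) cube([364, 67, 28]);
translate([35, 0, 929]) cube([364, 67, 28]);
translate([35, 0, 1178]) cube([364, 67, 28]);


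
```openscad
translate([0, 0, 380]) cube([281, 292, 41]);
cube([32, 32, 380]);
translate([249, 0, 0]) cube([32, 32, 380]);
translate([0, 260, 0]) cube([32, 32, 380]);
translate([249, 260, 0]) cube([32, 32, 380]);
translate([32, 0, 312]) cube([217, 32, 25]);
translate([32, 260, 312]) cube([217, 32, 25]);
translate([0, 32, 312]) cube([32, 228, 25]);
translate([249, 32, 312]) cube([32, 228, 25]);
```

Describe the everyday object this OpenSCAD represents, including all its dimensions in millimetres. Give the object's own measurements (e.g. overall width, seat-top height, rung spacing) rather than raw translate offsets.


A four-legged stool. The seat is a 281×292×41 mm slab whose top surface is at z = 421 mm; four square legs, each 32×32 mm in cross-section, run from the floor (z = 0) to the underside of the seat, each flush with a corner of the seat. Four stretchers, 32 mm wide and 25 mm tall, connect adjacent legs with their undersides at z = 312 mm, each running between the inner faces of the legs it joins and aligned with the legs' outer faces on the other axis.


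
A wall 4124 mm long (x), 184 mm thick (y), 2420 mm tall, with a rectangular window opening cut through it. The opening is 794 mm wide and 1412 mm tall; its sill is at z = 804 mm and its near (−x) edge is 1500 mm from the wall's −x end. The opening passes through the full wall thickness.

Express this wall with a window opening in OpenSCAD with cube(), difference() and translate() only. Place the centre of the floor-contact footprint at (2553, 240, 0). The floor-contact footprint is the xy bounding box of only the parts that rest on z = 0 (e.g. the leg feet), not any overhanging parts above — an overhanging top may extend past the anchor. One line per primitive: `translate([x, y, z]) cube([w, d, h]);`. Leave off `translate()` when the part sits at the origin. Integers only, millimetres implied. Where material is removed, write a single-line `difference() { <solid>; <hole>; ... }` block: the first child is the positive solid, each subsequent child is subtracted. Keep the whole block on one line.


difference() { translate([491, 148, 0]) cube([4124, 184, 2420]); translate([1991, 148, 804]) cube([794, 184, 1412]); }


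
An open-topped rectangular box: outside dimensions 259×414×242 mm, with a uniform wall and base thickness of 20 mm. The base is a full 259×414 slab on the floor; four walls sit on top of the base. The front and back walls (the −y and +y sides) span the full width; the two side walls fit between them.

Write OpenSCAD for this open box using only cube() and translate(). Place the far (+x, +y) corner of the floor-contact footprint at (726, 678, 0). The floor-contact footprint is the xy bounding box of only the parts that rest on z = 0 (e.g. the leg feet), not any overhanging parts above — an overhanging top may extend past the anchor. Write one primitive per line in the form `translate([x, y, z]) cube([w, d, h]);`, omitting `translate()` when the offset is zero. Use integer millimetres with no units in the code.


translate([467, 264, 0]) cube([259, 414, 20]);
translate([467, 264, 20]) cube([259, 20, 222]);
translate([467, 658, 20]) cube([259, 20, 222]);
translate([467, 284, 20]) cube([20, 374, 222]);
translate([706, 284, 20]) cube([20, 374, 222]);


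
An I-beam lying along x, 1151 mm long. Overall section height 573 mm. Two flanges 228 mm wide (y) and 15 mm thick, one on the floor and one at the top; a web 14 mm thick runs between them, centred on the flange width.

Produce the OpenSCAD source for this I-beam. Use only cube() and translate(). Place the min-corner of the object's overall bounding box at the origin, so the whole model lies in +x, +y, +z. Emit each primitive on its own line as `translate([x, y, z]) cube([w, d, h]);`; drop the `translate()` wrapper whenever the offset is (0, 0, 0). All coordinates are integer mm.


cube([1151, 228, 15]);
translate([0, 107, 15]) cube([1151, 14, 543]);
translate([0, 0, 558]) cube([1151, 228, 15]);


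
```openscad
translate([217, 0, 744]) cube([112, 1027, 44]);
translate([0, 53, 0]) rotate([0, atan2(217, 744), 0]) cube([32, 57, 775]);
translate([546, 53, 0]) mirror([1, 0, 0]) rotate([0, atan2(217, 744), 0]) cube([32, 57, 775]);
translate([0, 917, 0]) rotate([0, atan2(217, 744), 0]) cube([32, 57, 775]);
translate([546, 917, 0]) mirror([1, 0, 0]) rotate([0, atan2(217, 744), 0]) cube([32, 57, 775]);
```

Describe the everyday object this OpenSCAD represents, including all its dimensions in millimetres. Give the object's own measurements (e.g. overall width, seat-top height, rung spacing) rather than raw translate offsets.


A sawhorse. A 112×1027×44 mm beam (x, y, z) sits on two A-frame leg pairs. Each pair is two raked legs of 32×57 mm section (57 mm along y) splaying symmetrically in x. Each leg rises 744 mm vertically over 217 mm of horizontal reach and is 775 mm long along its own axis. Every leg's outer bottom edge rests on the floor and its outer top edge meets a bottom edge of the beam — the left legs (tilting toward +x) meet the beam's −x bottom edge, the right legs (their mirror images, tilting toward −x) meet its +x bottom edge — so the leg tops tuck under the beam, the beam's underside is 744 mm above the floor, and the feet are 546 mm apart outside-to-outside with the beam centred between them. The two leg pairs are set in 53 mm from either end of the beam.


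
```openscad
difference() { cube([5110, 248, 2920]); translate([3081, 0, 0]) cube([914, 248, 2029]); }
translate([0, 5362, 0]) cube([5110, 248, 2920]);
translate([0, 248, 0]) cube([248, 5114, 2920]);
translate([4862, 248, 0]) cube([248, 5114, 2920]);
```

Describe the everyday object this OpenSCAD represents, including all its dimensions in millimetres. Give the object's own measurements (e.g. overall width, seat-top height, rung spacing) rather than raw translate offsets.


A single room: four walls, each 2920 mm tall and 248 mm thick, enclosing an outside footprint 5110×5610 mm (x × y), no floor or roof. The front and back walls (−y and +y sides) run the full x-width; the side walls fit between their inner faces. A door opening 914 mm wide and 2029 mm tall is cut through the front wall from the floor up, its −x edge 3081 mm from the wall's −x end.


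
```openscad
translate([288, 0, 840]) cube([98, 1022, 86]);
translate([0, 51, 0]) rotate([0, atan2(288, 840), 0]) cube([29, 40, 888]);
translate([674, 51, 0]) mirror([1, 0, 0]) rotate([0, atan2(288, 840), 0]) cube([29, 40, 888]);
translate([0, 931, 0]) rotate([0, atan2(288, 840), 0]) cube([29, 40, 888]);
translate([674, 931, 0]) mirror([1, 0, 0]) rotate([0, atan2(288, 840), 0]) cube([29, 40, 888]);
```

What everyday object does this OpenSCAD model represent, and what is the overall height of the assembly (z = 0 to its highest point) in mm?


A sawhorse. The overall height is 926 mm.

A beam across two mirrored pairs of raked legs — a sawhorse. The beam's underside is at z = 840 (matching the legs' vertical rise in atan2(288, 840)) and the beam is 86 mm tall, so its top is at 840 + 86 = 926 mm. The raked legs top out at the beam's underside, so that is the highest point.


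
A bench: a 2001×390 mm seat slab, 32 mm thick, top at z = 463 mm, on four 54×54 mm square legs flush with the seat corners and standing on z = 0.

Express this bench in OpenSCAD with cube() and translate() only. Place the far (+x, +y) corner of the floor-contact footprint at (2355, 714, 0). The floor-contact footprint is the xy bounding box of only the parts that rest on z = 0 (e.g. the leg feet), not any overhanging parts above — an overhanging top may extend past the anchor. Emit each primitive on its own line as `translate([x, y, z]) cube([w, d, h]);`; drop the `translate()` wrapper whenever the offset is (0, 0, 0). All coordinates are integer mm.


translate([354, 324, 431]) cube([2001, 390, 32]);
translate([354, 324, 0]) cube([54, 54, 431]);
translate([354, 660, 0]) cube([54, 54, 431]);
translate([2301, 324, 0]) cube([54, 54, 431]);
translate([2301, 660, 0]) cube([54, 54, 431]);


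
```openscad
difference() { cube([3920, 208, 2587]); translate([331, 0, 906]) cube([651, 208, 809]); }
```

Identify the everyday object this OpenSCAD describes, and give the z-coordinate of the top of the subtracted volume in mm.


A wall with a window opening. The window head height is 1715 mm.

A wall with a rectangular opening subtracted — a window. Sill at z = 906, opening 809 mm tall, so the head is at 906 + 809 = 1715 mm.


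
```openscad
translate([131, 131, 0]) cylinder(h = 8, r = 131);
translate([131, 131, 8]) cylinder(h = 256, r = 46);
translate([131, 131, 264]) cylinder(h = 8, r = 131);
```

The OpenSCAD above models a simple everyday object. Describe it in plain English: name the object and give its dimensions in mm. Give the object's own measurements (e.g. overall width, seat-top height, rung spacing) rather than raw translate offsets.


A spool: two coaxial disc flanges of radius 131 mm and thickness 8 mm, joined by a core cylinder of radius 46 mm and height 256 mm. The lower flange rests on z = 0 and the three cylinders share a vertical axis.


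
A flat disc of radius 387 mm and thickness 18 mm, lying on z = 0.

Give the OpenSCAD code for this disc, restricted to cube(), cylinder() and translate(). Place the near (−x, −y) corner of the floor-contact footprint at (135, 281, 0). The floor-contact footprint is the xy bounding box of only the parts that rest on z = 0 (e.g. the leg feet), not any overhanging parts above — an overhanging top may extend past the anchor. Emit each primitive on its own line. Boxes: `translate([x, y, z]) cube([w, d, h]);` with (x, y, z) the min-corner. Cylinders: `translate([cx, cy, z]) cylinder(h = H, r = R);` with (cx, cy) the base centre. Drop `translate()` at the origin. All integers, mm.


translate([522, 668, 0]) cylinder(h = 18, r = 387);


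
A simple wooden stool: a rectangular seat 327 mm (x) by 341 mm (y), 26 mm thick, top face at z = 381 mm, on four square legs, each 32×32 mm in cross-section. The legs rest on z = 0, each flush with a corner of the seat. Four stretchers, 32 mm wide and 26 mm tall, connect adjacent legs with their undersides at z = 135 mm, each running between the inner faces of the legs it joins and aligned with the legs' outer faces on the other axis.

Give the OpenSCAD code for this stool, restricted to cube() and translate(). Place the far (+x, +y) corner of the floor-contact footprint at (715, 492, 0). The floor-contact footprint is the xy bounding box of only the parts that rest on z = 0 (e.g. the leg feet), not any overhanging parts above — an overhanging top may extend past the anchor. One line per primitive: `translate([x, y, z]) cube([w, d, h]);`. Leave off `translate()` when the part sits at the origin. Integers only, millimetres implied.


translate([388, 151, 355]) cube([327, 341, 26]);
translate([388, 151, 0]) cube([32, 32, 355]);
translate([683, 151, 0]) cube([32, 32, 355]);
translate([388, 460, 0]) cube([32, 32, 355]);
translate([683, 460, 0]) cube([32, 32, 355]);
translate([420, 151, 135]) cube([263, 32, 26]);
translate([420, 460, 135]) cube([263, 32, 26]);
translate([388, 183, 135]) cube([32, 277, 26]);
translate([683, 183, 135]) cube([32, 277, 26]);


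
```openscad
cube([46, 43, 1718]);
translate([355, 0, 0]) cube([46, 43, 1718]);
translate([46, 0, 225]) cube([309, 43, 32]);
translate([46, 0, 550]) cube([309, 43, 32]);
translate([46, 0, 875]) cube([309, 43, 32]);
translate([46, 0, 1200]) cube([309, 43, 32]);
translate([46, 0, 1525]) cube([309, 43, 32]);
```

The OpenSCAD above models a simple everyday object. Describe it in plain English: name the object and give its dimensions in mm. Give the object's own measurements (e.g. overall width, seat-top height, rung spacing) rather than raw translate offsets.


A straight ladder. Two 46×43 mm vertical rails, 1718 mm tall, stand 401 mm apart (outside-to-outside) with their front faces coplanar on the −y side. 5 rungs, each 43 mm deep and 32 mm tall, span between the inner faces of the rails, front faces flush with the rails. The lowest rung's underside is at z = 225 mm and rungs are spaced 325 mm apart (underside to underside).


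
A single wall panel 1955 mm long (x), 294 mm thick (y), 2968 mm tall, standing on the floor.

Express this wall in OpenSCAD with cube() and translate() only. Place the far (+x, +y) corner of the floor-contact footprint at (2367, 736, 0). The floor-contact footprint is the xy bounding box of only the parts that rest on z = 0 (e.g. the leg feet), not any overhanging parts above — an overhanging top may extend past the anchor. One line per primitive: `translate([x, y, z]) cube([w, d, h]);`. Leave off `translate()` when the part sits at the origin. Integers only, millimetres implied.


translate([412, 442, 0]) cube([1955, 294, 2968]);


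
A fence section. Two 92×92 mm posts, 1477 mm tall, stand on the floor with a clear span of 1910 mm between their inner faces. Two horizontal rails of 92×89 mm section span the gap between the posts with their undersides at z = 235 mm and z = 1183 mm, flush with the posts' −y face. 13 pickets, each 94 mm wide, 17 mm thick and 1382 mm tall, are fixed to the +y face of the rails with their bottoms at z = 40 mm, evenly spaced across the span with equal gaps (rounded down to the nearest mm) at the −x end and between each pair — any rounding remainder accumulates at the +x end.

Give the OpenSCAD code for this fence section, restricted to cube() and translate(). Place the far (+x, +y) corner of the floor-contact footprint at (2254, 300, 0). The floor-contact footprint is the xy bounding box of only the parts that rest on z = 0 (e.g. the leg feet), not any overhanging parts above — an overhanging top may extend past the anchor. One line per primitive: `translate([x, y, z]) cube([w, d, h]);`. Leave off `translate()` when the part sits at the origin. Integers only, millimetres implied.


translate([160, 208, 0]) cube([92, 92, 1477]);
translate([2162, 208, 0]) cube([92, 92, 1477]);
translate([252, 208, 235]) cube([1910, 92, 89]);
translate([252, 208, 1183]) cube([1910, 92, 89]);
translate([301, 300, 40]) cube([94, 17, 1382]);
translate([444, 300, 40]) cube([94, 17, 1382]);
translate([587, 300, 40]) cube([94, 17, 1382]);
translate([730, 300, 40]) cube([94, 17, 1382]);
translate([873, 300, 40]) cube([94, 17, 1382]);
translate([1016, 300, 40]) cube([94, 17, 1382]);
translate([1159, 300, 40]) cube([94, 17, 1382]);
translate([1302, 300, 40]) cube([94, 17, 1382]);
translate([1445, 300, 40]) cube([94, 17, 1382]);
translate([1588, 300, 40]) cube([94, 17, 1382]);
translate([1731, 300, 40]) cube([94, 17, 1382]);
translate([1874, 300, 40]) cube([94, 17, 1382]);
translate([2017, 300, 40]) cube([94, 17, 1382]);


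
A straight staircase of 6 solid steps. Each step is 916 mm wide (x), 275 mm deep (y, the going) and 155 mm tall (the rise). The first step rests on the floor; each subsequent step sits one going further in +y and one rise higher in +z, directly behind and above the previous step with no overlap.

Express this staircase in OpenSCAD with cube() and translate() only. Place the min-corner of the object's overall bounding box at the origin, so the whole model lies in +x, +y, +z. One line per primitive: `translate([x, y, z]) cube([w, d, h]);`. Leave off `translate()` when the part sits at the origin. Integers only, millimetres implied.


cube([916, 275, 155]);
translate([0, 275, 155]) cube([916, 275, 155]);
translate([0, 550, 310]) cube([916, 275, 155]);
translate([0, 825, 465]) cube([916, 275, 155]);
translate([0, 1100, 620]) cube([916, 275, 155]);
translate([0, 1375, 775]) cube([916, 275, 155]);


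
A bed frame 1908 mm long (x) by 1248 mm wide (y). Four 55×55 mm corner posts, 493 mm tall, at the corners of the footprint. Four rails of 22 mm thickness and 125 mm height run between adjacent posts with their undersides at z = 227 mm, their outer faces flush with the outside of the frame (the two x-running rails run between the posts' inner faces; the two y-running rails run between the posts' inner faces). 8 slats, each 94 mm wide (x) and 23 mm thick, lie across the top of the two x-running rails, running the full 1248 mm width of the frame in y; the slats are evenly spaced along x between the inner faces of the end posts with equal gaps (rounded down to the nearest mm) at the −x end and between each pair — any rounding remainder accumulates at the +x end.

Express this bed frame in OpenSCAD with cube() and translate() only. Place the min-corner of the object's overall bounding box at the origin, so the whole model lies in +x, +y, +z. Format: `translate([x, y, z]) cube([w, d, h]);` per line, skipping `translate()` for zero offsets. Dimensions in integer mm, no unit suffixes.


cube([55, 55, 493]);
translate([0, 1193, 0]) cube([55, 55, 493]);
translate([1853, 0, 0]) cube([55, 55, 493]);
translate([1853, 1193, 0]) cube([55, 55, 493]);
translate([55, 0, 227]) cube([1798, 22, 125]);
translate([55, 1226, 227]) cube([1798, 22, 125]);
translate([0, 55, 227]) cube([22, 1138, 125]);
translate([1886, 55, 227]) cube([22, 1138, 125]);
translate([171, 0, 352]) cube([94, 1248, 23]);
translate([381, 0, 352]) cube([94, 1248, 23]);
translate([591, 0, 352]) cube([94, 1248, 23]);
translate([801, 0, 352]) cube([94, 1248, 23]);
translate([1011, 0, 352]) cube([94, 1248, 23]);
translate([1221, 0, 352]) cube([94, 1248, 23]);
translate([1431, 0, 352]) cube([94, 1248, 23]);
translate([1641, 0, 352]) cube([94, 1248, 23]);


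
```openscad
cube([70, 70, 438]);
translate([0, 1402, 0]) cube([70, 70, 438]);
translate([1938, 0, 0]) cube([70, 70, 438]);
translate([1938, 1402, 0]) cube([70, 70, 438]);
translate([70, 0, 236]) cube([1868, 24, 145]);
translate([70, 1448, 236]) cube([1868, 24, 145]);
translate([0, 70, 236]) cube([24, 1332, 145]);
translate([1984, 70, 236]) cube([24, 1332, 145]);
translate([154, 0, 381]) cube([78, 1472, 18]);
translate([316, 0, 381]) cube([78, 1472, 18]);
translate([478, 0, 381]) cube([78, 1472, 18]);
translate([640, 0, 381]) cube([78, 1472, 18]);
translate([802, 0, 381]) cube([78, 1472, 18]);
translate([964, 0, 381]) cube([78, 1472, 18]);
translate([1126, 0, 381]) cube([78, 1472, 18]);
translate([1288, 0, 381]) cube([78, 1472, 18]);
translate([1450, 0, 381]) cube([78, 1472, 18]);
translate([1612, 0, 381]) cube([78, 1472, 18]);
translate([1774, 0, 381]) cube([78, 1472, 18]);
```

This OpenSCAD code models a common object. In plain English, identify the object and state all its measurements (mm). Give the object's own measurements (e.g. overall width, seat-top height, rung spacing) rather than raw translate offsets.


A bed frame 2008 mm long (x) by 1472 mm wide (y). Four 70×70 mm corner posts, 438 mm tall, at the corners of the footprint. Four rails of 24 mm thickness and 145 mm height run between adjacent posts with their undersides at z = 236 mm, their outer faces flush with the outside of the frame (the two x-running rails run between the posts' inner faces; the two y-running rails run between the posts' inner faces). 11 slats, each 78 mm wide (x) and 18 mm thick, lie across the top of the two x-running rails, running the full 1472 mm width of the frame in y; along x they sit between the end posts with a 84 mm gap after the −x posts and between neighbouring slats, leaving 86 mm before the +x posts.


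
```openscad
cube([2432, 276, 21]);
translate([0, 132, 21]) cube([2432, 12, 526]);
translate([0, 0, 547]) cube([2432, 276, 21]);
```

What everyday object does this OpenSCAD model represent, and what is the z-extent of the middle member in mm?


An I-beam. The web height is 526 mm.

Two wide flanges with a thin centred web — an I-beam. Overall 568 mm minus two 21 mm flanges gives a web of 568 − 2·21 = 526 mm.


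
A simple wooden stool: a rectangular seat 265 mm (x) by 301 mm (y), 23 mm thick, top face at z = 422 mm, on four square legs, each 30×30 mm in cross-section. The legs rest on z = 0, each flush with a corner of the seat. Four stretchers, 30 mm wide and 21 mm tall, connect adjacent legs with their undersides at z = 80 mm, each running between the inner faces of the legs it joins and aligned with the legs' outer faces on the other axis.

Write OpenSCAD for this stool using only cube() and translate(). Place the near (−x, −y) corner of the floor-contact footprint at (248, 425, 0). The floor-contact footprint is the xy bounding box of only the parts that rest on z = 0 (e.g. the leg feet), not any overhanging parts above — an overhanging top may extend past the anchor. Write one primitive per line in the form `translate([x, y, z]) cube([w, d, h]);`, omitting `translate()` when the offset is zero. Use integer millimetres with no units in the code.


translate([248, 425, 399]) cube([265, 301, 23]);
translate([248, 425, 0]) cube([30, 30, 399]);
translate([483, 425, 0]) cube([30, 30, 399]);
translate([248, 696, 0]) cube([30, 30, 399]);
translate([483, 696, 0]) cube([30, 30, 399]);
translate([278, 425, 80]) cube([205, 30, 21]);
translate([278, 696, 80]) cube([205, 30, 21]);
translate([248, 455, 80]) cube([30, 241, 21]);
translate([483, 455, 80]) cube([30, 241, 21]);


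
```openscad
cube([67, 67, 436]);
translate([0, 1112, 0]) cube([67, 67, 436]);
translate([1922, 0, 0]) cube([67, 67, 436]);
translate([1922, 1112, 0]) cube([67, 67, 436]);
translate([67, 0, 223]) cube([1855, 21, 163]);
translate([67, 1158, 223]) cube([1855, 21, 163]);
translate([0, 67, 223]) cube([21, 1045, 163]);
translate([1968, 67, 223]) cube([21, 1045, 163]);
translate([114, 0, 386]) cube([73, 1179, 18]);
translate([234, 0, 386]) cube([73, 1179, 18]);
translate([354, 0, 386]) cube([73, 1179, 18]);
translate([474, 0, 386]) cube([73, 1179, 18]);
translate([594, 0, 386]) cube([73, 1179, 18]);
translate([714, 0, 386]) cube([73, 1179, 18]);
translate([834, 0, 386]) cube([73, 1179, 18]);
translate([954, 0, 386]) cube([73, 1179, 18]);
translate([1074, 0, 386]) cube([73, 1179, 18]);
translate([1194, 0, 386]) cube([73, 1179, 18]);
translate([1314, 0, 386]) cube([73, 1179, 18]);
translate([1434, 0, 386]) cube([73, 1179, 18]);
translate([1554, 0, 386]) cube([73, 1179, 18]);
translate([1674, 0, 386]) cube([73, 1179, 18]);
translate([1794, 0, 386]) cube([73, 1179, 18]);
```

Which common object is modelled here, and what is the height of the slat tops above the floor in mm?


A bed frame. The slat-top height is 404 mm.

Four posts, four rails, and a row of slats — a bed frame. Slats sit on the rails at z = 223 + 163 = 386; with slat thickness 18, the top is 404 mm.


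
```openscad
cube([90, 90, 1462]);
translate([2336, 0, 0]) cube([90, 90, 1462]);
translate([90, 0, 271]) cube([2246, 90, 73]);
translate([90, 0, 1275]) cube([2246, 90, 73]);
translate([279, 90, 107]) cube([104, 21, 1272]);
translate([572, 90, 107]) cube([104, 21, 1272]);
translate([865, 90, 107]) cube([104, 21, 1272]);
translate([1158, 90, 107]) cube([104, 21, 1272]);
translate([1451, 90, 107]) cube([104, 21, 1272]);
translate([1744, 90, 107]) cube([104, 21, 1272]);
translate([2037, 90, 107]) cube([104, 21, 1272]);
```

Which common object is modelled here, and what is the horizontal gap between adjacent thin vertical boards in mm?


A fence section. The picket gap is 189 mm.

Two posts, two rails, 7 pickets — a fence section. Span 2246 mm holds 7 pickets of 104 mm with 8 equal gaps: ⌊(2246 − 7·104) / 8⌋ = 189 mm.


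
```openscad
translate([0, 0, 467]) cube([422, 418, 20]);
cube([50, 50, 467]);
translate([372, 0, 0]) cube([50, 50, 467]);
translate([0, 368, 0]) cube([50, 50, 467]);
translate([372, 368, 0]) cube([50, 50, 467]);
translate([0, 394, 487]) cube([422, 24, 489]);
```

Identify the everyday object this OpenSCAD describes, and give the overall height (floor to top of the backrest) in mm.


A chair. The overall height is 976 mm.

A slab on four corner posts with a tall panel at the back — a chair. The seat slab sits at z = 467 with thickness 20, and the 489 mm backrest starts at the seat top, so the overall height is 467 + 20 + 489 = 976 mm.


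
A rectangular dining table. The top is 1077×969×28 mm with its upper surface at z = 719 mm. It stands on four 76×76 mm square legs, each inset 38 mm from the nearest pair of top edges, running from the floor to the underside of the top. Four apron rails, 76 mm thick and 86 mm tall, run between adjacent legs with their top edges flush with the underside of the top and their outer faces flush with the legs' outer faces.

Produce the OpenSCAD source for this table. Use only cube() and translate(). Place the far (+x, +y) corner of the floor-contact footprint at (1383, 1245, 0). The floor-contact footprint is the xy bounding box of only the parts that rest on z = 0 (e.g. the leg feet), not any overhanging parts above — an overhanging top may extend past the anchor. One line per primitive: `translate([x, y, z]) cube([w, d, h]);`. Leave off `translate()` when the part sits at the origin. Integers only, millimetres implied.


translate([344, 314, 691]) cube([1077, 969, 28]);
translate([382, 352, 0]) cube([76, 76, 691]);
translate([1307, 352, 0]) cube([76, 76, 691]);
translate([382, 1169, 0]) cube([76, 76, 691]);
translate([1307, 1169, 0]) cube([76, 76, 691]);
translate([458, 352, 605]) cube([849, 76, 86]);
translate([458, 1169, 605]) cube([849, 76, 86]);
translate([382, 428, 605]) cube([76, 741, 86]);
translate([1307, 428, 605]) cube([76, 741, 86]);


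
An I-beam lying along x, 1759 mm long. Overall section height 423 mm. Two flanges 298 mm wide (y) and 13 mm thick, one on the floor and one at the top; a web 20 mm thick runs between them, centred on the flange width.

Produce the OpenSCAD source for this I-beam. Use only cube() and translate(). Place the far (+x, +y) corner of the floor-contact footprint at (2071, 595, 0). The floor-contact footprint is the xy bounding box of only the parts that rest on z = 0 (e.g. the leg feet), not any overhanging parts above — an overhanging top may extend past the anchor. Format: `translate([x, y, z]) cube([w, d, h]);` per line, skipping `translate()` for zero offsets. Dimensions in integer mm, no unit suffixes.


translate([312, 297, 0]) cube([1759, 298, 13]);
translate([312, 436, 13]) cube([1759, 20, 397]);
translate([312, 297, 410]) cube([1759, 298, 13]);


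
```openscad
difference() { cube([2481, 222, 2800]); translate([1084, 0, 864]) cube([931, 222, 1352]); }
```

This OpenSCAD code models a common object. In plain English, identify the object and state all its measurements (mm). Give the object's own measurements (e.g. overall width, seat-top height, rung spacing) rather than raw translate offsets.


A wall 2481 mm long (x), 222 mm thick (y), 2800 mm tall, with a rectangular window opening cut through it. The opening is 931 mm wide and 1352 mm tall; its sill is at z = 864 mm and its near (−x) edge is 1084 mm from the wall's −x end. The opening passes through the full wall thickness.


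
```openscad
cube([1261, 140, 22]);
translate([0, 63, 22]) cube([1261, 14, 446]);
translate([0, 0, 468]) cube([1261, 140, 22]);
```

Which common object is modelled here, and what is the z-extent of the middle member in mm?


An I-beam. The web height is 446 mm.

Two wide flanges with a thin centred web — an I-beam. Overall 490 mm minus two 22 mm flanges gives a web of 490 − 2·22 = 446 mm.


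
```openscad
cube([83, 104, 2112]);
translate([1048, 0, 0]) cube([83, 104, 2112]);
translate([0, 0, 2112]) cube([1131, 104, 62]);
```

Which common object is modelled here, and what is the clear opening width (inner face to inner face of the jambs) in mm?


A door frame. The clear opening width is 965 mm.

Two 2112 mm tall posts with a header on top — a door frame. The left jamb is 83 mm wide at x = 0; the right jamb starts at x = 1048. The clear opening is 1048 − 83 = 965 mm.


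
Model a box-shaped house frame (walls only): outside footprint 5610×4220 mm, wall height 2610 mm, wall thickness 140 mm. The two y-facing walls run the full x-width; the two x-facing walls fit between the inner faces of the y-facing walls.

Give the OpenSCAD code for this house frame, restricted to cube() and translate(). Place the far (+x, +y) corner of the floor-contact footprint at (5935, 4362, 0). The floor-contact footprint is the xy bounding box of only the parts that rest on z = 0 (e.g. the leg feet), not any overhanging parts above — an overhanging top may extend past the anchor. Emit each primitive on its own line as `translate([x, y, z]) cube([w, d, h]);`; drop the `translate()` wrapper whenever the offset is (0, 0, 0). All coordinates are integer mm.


translate([325, 142, 0]) cube([5610, 140, 2610]);
translate([325, 4222, 0]) cube([5610, 140, 2610]);
translate([325, 282, 0]) cube([140, 3940, 2610]);
translate([5795, 282, 0]) cube([140, 3940, 2610]);


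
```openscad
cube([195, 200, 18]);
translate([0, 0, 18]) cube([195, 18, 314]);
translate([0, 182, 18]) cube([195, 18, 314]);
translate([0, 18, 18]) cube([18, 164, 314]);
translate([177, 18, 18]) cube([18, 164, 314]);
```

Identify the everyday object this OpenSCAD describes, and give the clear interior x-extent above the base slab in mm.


An open box. The internal width is 159 mm.

A 195×200 base slab with four walls standing on it — an open box. The base is 195 mm wide and the walls are 18 mm thick, so the internal width is 195 − 2 × 18 = 159 mm.


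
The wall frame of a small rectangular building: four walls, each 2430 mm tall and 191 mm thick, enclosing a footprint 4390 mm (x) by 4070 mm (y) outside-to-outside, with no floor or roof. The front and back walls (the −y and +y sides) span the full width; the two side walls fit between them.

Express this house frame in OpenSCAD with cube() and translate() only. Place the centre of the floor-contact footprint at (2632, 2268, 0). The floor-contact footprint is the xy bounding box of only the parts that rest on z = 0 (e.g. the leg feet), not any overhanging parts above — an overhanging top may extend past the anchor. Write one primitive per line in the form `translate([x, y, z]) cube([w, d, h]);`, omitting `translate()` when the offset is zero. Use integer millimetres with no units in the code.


translate([437, 233, 0]) cube([4390, 191, 2430]);
translate([437, 4112, 0]) cube([4390, 191, 2430]);
translate([437, 424, 0]) cube([191, 3688, 2430]);
translate([4636, 424, 0]) cube([191, 3688, 2430]);


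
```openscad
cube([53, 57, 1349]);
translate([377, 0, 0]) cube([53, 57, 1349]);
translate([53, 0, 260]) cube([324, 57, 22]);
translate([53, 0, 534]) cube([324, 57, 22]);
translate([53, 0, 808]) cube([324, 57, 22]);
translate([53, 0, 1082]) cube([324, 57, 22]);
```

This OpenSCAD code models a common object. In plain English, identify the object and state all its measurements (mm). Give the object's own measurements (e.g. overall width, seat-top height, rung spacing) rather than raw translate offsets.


A straight ladder. Two 53×57 mm vertical rails, 1349 mm tall, stand 430 mm apart (outside-to-outside) with their front faces coplanar on the −y side. 4 rungs, each 57 mm deep and 22 mm tall, span between the inner faces of the rails, front faces flush with the rails. The lowest rung's underside is at z = 260 mm and rungs are spaced 274 mm apart (underside to underside).


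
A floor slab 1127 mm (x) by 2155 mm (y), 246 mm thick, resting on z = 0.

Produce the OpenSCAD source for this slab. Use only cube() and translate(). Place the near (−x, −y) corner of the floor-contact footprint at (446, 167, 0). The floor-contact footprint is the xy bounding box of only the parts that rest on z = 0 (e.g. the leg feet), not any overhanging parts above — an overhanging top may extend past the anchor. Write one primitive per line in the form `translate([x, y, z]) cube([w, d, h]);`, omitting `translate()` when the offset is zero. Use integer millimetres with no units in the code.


translate([446, 167, 0]) cube([1127, 2155, 246]);


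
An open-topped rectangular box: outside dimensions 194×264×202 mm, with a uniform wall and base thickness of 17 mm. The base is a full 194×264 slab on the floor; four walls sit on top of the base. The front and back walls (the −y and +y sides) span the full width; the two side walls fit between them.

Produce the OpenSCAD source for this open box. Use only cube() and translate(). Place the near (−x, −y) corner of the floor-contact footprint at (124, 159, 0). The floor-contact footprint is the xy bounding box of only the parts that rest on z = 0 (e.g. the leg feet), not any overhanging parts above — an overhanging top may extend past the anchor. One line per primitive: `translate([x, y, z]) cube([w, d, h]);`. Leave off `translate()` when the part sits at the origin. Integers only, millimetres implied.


translate([124, 159, 0]) cube([194, 264, 17]);
translate([124, 159, 17]) cube([194, 17, 185]);
translate([124, 406, 17]) cube([194, 17, 185]);
translate([124, 176, 17]) cube([17, 230, 185]);
translate([301, 176, 17]) cube([17, 230, 185]);


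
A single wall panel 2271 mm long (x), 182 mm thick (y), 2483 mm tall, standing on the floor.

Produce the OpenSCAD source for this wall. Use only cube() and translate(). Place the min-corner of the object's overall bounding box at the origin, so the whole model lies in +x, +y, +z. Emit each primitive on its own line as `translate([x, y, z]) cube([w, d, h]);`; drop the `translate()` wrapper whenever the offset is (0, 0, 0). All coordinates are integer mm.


cube([2271, 182, 2483]);


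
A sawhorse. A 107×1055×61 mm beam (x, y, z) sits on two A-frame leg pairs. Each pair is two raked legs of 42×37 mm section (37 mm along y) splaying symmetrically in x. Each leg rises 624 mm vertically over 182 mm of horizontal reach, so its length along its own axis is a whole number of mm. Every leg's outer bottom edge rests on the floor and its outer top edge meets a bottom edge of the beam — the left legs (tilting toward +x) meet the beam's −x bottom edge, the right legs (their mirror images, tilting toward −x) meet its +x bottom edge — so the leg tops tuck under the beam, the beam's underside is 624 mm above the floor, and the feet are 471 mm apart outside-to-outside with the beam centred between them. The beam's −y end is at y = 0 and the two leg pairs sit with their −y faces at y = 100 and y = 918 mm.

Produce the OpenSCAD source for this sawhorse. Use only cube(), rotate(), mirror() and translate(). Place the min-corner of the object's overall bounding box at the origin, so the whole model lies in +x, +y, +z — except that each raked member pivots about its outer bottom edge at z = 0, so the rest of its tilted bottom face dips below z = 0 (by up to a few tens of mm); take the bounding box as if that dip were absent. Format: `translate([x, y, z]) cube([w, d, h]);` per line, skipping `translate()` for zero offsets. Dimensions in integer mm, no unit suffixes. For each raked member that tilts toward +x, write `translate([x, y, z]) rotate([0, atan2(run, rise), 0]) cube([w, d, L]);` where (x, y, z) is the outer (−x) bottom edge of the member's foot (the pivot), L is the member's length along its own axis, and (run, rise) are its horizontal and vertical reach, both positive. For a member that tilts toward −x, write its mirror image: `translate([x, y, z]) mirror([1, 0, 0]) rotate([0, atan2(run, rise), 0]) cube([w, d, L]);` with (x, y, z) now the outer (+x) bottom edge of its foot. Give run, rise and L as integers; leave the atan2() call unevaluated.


translate([182, 0, 624]) cube([107, 1055, 61]);
translate([0, 100, 0]) rotate([0, atan2(182, 624), 0]) cube([42, 37, 650]);
translate([471, 100, 0]) mirror([1, 0, 0]) rotate([0, atan2(182, 624), 0]) cube([42, 37, 650]);
translate([0, 918, 0]) rotate([0, atan2(182, 624), 0]) cube([42, 37, 650]);
translate([471, 918, 0]) mirror([1, 0, 0]) rotate([0, atan2(182, 624), 0]) cube([42, 37, 650]);


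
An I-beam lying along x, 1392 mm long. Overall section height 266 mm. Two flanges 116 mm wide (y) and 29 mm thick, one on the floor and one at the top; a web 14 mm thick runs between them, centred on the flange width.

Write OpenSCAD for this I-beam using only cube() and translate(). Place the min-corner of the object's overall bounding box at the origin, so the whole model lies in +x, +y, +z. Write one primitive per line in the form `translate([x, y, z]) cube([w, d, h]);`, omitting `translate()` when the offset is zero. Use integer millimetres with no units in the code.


cube([1392, 116, 29]);
translate([0, 51, 29]) cube([1392, 14, 208]);
translate([0, 0, 237]) cube([1392, 116, 29]);


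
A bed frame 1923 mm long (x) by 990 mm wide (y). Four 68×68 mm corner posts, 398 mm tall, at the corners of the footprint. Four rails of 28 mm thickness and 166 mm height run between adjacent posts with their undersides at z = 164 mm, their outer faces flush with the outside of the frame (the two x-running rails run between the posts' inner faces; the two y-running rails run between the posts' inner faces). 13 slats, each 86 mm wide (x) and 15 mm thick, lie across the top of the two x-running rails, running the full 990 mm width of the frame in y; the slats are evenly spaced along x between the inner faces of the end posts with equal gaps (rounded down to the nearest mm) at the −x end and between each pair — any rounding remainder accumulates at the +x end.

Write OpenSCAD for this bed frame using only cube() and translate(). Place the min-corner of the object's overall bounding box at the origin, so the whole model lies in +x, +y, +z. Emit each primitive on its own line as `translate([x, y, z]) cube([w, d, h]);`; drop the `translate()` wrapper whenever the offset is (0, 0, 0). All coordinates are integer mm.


cube([68, 68, 398]);
translate([0, 922, 0]) cube([68, 68, 398]);
translate([1855, 0, 0]) cube([68, 68, 398]);
translate([1855, 922, 0]) cube([68, 68, 398]);
translate([68, 0, 164]) cube([1787, 28, 166]);
translate([68, 962, 164]) cube([1787, 28, 166]);
translate([0, 68, 164]) cube([28, 854, 166]);
translate([1895, 68, 164]) cube([28, 854, 166]);
translate([115, 0, 330]) cube([86, 990, 15]);
translate([248, 0, 330]) cube([86, 990, 15]);
translate([381, 0, 330]) cube([86, 990, 15]);
translate([514, 0, 330]) cube([86, 990, 15]);
translate([647, 0, 330]) cube([86, 990, 15]);
translate([780, 0, 330]) cube([86, 990, 15]);
translate([913, 0, 330]) cube([86, 990, 15]);
translate([1046, 0, 330]) cube([86, 990, 15]);
translate([1179, 0, 330]) cube([86, 990, 15]);
translate([1312, 0, 330]) cube([86, 990, 15]);
translate([1445, 0, 330]) cube([86, 990, 15]);
translate([1578, 0, 330]) cube([86, 990, 15]);
translate([1711, 0, 330]) cube([86, 990, 15]);
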